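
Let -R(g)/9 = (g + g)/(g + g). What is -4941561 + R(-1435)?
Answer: -4941570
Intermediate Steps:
R(g) = -9 (R(g) = -9*(g + g)/(g + g) = -9*2*g/(2*g) = -9*2*g*1/(2*g) = -9*1 = -9)
-4941561 + R(-1435) = -4941561 - 9 = -4941570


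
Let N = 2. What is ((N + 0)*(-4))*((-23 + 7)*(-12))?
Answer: -1536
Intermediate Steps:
((N + 0)*(-4))*((-23 + 7)*(-12)) = ((2 + 0)*(-4))*((-23 + 7)*(-12)) = (2*(-4))*(-16*(-12)) = -8*192 = -1536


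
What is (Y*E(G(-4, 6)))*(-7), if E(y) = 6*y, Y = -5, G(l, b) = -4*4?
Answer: -3360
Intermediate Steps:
G(l, b) = -16
(Y*E(G(-4, 6)))*(-7) = -30*(-16)*(-7) = -5*(-96)*(-7) = 480*(-7) = -3360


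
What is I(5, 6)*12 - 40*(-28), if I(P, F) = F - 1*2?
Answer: 1168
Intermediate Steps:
I(P, F) = -2 + F (I(P, F) = F - 2 = -2 + F)
I(5, 6)*12 - 40*(-28) = (-2 + 6)*12 - 40*(-28) = 4*12 + 1120 = 48 + 1120 = 1168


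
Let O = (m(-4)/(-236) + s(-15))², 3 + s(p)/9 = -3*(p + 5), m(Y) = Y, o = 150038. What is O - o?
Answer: -316704034/3481 ≈ -90981.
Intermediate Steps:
s(p) = -162 - 27*p (s(p) = -27 + 9*(-3*(p + 5)) = -27 + 9*(-3*(5 + p)) = -27 + 9*(-15 - 3*p) = -27 + (-135 - 27*p) = -162 - 27*p)
O = 205578244/3481 (O = (-4/(-236) + (-162 - 27*(-15)))² = (-4*(-1/236) + (-162 + 405))² = (1/59 + 243)² = (14338/59)² = 205578244/3481 ≈ 59057.)
O - o = 205578244/3481 - 1*150038 = 205578244/3481 - 150038 = -316704034/3481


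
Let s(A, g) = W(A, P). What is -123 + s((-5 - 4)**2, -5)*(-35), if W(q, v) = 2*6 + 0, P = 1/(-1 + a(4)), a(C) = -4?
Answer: -543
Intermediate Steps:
P = -1/5 (P = 1/(-1 - 4) = 1/(-5) = -1/5 ≈ -0.20000)
W(q, v) = 12 (W(q, v) = 12 + 0 = 12)
s(A, g) = 12
-123 + s((-5 - 4)**2, -5)*(-35) = -123 + 12*(-35) = -123 - 420 = -543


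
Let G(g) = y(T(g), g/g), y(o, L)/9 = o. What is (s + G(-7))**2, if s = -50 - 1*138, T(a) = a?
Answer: 63001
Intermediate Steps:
y(o, L) = 9*o
G(g) = 9*g
s = -188 (s = -50 - 138 = -188)
(s + G(-7))**2 = (-188 + 9*(-7))**2 = (-188 - 63)**2 = (-251)**2 = 63001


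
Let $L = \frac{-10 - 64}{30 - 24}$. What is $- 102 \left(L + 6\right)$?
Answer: $646$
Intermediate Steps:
$L = - \frac{37}{3}$ ($L = - \frac{74}{6} = \left(-74\right) \frac{1}{6} = - \frac{37}{3} \approx -12.333$)
$- 102 \left(L + 6\right) = - 102 \left(- \frac{37}{3} + 6\right) = \left(-102\right) \left(- \frac{19}{3}\right) = 646$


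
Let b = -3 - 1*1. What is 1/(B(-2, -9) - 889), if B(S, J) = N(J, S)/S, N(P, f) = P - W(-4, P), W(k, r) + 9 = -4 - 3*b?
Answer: -1/885 ≈ -0.0011299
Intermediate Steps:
b = -4 (b = -3 - 1 = -4)
W(k, r) = -1 (W(k, r) = -9 + (-4 - 3*(-4)) = -9 + (-4 + 12) = -9 + 8 = -1)
N(P, f) = 1 + P (N(P, f) = P - 1*(-1) = P + 1 = 1 + P)
B(S, J) = (1 + J)/S
1/(B(-2, -9) - 889) = 1/((1 - 9)/(-2) - 889) = 1/(-1/2*(-8) - 889) = 1/(4 - 889) = 1/(-885) = -1/885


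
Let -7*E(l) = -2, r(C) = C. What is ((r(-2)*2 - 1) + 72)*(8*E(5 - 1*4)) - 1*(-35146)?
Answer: 247094/7 ≈ 35299.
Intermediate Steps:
E(l) = 2/7 (E(l) = -⅐*(-2) = 2/7)
((r(-2)*2 - 1) + 72)*(8*E(5 - 1*4)) - 1*(-35146) = ((-2*2 - 1) + 72)*(8*(2/7)) - 1*(-35146) = ((-4 - 1) + 72)*(16/7) + 35146 = (-5 + 72)*(16/7) + 35146 = 67*(16/7) + 35146 = 1072/7 + 35146 = 247094/7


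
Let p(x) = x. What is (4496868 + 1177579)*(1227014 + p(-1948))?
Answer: 6951572088502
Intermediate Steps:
(4496868 + 1177579)*(1227014 + p(-1948)) = (4496868 + 1177579)*(1227014 - 1948) = 5674447*1225066 = 6951572088502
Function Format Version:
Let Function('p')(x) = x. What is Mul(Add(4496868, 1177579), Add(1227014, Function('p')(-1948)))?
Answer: 6951572088502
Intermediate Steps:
Mul(Add(4496868, 1177579), Add(1227014, Function('p')(-1948))) = Mul(Add(4496868, 1177579), Add(1227014, -1948)) = Mul(5674447, 1225066) = 6951572088502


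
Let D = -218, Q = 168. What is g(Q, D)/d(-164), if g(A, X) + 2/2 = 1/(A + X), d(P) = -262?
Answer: 51/13100 ≈ 0.0038931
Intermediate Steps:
g(A, X) = -1 + 1/(A + X)
g(Q, D)/d(-164) = ((1 - 1*168 - 1*(-218))/(168 - 218))/(-262) = ((1 - 168 + 218)/(-50))*(-1/262) = -1/50*51*(-1/262) = -51/50*(-1/262) = 51/13100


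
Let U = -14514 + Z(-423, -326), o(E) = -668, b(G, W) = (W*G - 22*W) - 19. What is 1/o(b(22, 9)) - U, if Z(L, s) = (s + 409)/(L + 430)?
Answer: 67812013/4676 ≈ 14502.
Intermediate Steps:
Z(L, s) = (409 + s)/(430 + L)
b(G, W) = -19 - 22*W + G*W (b(G, W) = (G*W - 22*W) - 19 = (-22*W + G*W) - 19 = -19 - 22*W + G*W)
U = -101515/7 (U = -14514 + (409 - 326)/(430 - 423) = -14514 + 83/7 = -101515/7 ≈ -14502.)
1/o(b(22, 9)) - U = 1/(-668) - 1*(-101515/7) = -1/668 + 101515/7 = 67812013/4676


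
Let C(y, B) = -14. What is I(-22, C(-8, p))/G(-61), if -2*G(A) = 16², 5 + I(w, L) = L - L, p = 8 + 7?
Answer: 5/128 ≈ 0.039063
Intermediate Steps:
p = 15
I(w, L) = -5 (I(w, L) = -5 + (L - L) = -5 + 0 = -5)
G(A) = -128 (G(A) = -½*16² = -½*256 = -128)
I(-22, C(-8, p))/G(-61) = -5/(-128) = -5*(-1/128) = 5/128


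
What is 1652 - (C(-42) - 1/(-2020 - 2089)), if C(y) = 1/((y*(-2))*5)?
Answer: 407283433/246540 ≈ 1652.0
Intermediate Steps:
C(y) = -1/(10*y) (C(y) = 1/(-2*y*5) = 1/(-10*y) = -1/(10*y))
1652 - (C(-42) - 1/(-2020 - 2089)) = 1652 - (-1/10/(-42) - 1/(-2020 - 2089)) = 1652 - (-1/10*(-1/42) - 1/(-4109)) = 1652 - (1/420 - 1*(-1/4109)) = 1652 - (1/420 + 1/4109) = 1652 - 1*647/246540 = 1652 - 647/246540 = 407283433/246540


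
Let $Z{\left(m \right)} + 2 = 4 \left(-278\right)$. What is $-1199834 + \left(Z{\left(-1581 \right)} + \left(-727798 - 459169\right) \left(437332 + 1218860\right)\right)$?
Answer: $-1965846450612$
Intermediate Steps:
$Z{\left(m \right)} = -1114$ ($Z{\left(m \right)} = -2 + 4 \left(-278\right) = -2 - 1112 = -1114$)
$-1199834 + \left(Z{\left(-1581 \right)} + \left(-727798 - 459169\right) \left(437332 + 1218860\right)\right) = -1199834 + \left(-1114 + \left(-727798 - 459169\right) \left(437332 + 1218860\right)\right) = -1199834 - 1965845250778 = -1965846450612$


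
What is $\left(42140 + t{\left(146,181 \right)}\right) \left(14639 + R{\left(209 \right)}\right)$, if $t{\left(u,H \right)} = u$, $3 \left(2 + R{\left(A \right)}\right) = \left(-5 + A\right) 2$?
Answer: $624691078$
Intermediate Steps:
$R{\left(A \right)} = - \frac{16}{3} + \frac{2 A}{3}$ ($R{\left(A \right)} = -2 + \frac{\left(-5 + A\right) 2}{3} = -2 + \frac{-10 + 2 A}{3} = -2 + \left(- \frac{10}{3} + \frac{2 A}{3}\right) = - \frac{16}{3} + \frac{2 A}{3}$)
$\left(42140 + t{\left(146,181 \right)}\right) \left(14639 + R{\left(209 \right)}\right) = \left(42140 + 146\right) \left(14639 + \left(- \frac{16}{3} + \frac{2}{3} \cdot 209\right)\right) = 42286 \left(14639 + \left(- \frac{16}{3} + \frac{418}{3}\right)\right) = 42286 \left(14639 + 134\right) = 42286 \cdot 14773 = 624691078$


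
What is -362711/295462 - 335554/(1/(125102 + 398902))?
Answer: -51951567490938503/295462 ≈ -1.7583e+11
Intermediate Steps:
-362711/295462 - 335554/(1/(125102 + 398902)) = -362711*1/295462 - 335554/(1/524004) = -362711/295462 - 335554/1/524004 = -362711/295462 - 335554*524004 = -362711/295462 - 175831638216 = -51951567490938503/295462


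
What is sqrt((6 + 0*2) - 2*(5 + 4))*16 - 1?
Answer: -1 + 32*I*sqrt(3) ≈ -1.0 + 55.426*I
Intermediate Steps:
sqrt((6 + 0*2) - 2*(5 + 4))*16 - 1 = sqrt((6 + 0) - 2*9)*16 - 1 = sqrt(6 - 18)*16 - 1 = sqrt(-12)*16 - 1 = (2*I*sqrt(3))*16 - 1 = 32*I*sqrt(3) - 1 = -1 + 32*I*sqrt(3)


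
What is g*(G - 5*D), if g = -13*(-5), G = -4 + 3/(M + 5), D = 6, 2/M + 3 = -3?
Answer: -30355/14 ≈ -2168.2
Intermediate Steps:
M = -⅓ (M = 2/(-3 - 3) = 2/(-6) = 2*(-⅙) = -⅓ ≈ -0.33333)
G = -47/14 (G = -4 + 3/(-⅓ + 5) = -4 + 3/(14/3) = -4 + 3*(3/14) = -4 + 9/14 = -47/14 ≈ -3.3571)
g = 65
g*(G - 5*D) = 65*(-47/14 - 5*6) = 65*(-47/14 - 30) = 65*(-467/14) = -30355/14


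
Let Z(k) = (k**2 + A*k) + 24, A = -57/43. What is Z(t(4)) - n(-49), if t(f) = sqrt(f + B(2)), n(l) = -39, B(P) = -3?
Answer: 2695/43 ≈ 62.674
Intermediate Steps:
A = -57/43 (A = -57*1/43 = -57/43 ≈ -1.3256)
t(f) = sqrt(-3 + f) (t(f) = sqrt(f - 3) = sqrt(-3 + f))
Z(k) = 24 + k**2 - 57*k/43 (Z(k) = (k**2 - 57*k/43) + 24 = 24 + k**2 - 57*k/43)
Z(t(4)) - n(-49) = (24 + (sqrt(-3 + 4))**2 - 57*sqrt(-3 + 4)/43) - 1*(-39) = (24 + (sqrt(1))**2 - 57*sqrt(1)/43) + 39 = (24 + 1**2 - 57/43*1) + 39 = (24 + 1 - 57/43) + 39 = 1018/43 + 39 = 2695/43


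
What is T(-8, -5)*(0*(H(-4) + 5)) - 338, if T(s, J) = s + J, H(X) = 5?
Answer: -338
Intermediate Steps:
T(s, J) = J + s
T(-8, -5)*(0*(H(-4) + 5)) - 338 = (-5 - 8)*(0*(5 + 5)) - 338 = -0*10 - 338 = -13*0 - 338 = 0 - 338 = -338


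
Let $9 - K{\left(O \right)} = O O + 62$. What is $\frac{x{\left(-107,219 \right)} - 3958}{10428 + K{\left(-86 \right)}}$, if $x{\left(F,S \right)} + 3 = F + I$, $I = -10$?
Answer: $- \frac{4078}{2979} \approx -1.3689$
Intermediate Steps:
$K{\left(O \right)} = -53 - O^{2}$ ($K{\left(O \right)} = 9 - \left(O O + 62\right) = 9 - \left(O^{2} + 62\right) = 9 - \left(62 + O^{2}\right) = -53 - O^{2}$)
$x{\left(F,S \right)} = -13 + F$ ($x{\left(F,S \right)} = -3 + \left(F - 10\right) = -3 + \left(-10 + F\right) = -13 + F$)
$\frac{x{\left(-107,219 \right)} - 3958}{10428 + K{\left(-86 \right)}} = \frac{\left(-13 - 107\right) - 3958}{10428 - 7449} = \frac{-120 - 3958}{10428 - 7449} = - \frac{4078}{10428 - 7449} = - \frac{4078}{2979}$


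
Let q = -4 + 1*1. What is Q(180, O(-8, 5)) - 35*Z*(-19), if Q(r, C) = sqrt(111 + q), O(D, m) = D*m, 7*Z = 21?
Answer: 1995 + 6*sqrt(3) ≈ 2005.4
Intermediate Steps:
Z = 3 (Z = (1/7)*21 = 3)
q = -3 (q = -4 + 1 = -3)
Q(r, C) = 6*sqrt(3) (Q(r, C) = sqrt(111 - 3) = sqrt(108) = 6*sqrt(3))
Q(180, O(-8, 5)) - 35*Z*(-19) = 6*sqrt(3) - 35*3*(-19) = 6*sqrt(3) - 105*(-19) = 6*sqrt(3) + 1995 = 1995 + 6*sqrt(3)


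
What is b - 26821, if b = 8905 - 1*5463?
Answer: -23379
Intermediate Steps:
b = 3442 (b = 8905 - 5463 = 3442)
b - 26821 = 3442 - 26821 = -23379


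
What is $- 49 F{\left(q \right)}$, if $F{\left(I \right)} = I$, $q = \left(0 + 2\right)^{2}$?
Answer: $-196$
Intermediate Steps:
$q = 4$ ($q = 2^{2} = 4$)
$- 49 F{\left(q \right)} = \left(-49\right) 4 = -196$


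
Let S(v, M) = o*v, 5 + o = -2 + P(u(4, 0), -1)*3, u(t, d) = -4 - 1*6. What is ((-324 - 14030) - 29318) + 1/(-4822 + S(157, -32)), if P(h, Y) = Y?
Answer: -279151425/6392 ≈ -43672.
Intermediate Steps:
u(t, d) = -10 (u(t, d) = -4 - 6 = -10)
o = -10 (o = -5 + (-2 - 1*3) = -5 + (-2 - 3) = -5 - 5 = -10)
S(v, M) = -10*v
((-324 - 14030) - 29318) + 1/(-4822 + S(157, -32)) = ((-324 - 14030) - 29318) + 1/(-4822 - 10*157) = (-14354 - 29318) + 1/(-4822 - 1570) = -43672 + 1/(-6392) = -43672 - 1/6392 = -279151425/6392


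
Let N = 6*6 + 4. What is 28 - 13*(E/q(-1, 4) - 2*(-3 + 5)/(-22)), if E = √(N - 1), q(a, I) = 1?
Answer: 282/11 - 13*√39 ≈ -55.549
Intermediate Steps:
N = 40 (N = 36 + 4 = 40)
E = √39 (E = √(40 - 1) = √39 ≈ 6.2450)
28 - 13*(E/q(-1, 4) - 2*(-3 + 5)/(-22)) = 28 - 13*(√39/1 - 2*(-3 + 5)/(-22)) = 28 - 13*(√39*1 - 2*2*(-1/22)) = 28 - 13*(√39 - 4*(-1/22)) = 28 - 13*(√39 + 2/11) = 28 - 13*(2/11 + √39) = 28 + (-26/11 - 13*√39) = 282/11 - 13*√39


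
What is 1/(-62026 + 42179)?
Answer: -1/19847 ≈ -5.0385e-5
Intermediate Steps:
1/(-62026 + 42179) = 1/(-19847) = -1/19847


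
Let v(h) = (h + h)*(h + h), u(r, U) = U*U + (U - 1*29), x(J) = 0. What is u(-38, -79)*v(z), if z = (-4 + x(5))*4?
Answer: 6280192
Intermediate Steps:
z = -16 (z = (-4 + 0)*4 = -4*4 = -16)
u(r, U) = -29 + U + U**2 (u(r, U) = U**2 + (U - 29) = U**2 + (-29 + U) = -29 + U + U**2)
v(h) = 4*h**2 (v(h) = (2*h)*(2*h) = 4*h**2)
u(-38, -79)*v(z) = (-29 - 79 + (-79)**2)*(4*(-16)**2) = (-29 - 79 + 6241)*(4*256) = 6133*1024 = 6280192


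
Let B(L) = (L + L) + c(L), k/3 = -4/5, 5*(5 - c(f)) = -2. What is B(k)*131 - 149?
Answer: -352/5 ≈ -70.400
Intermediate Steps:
c(f) = 27/5 (c(f) = 5 - 1/5*(-2) = 5 + 2/5 = 27/5)
k = -12/5 (k = 3*(-4/5) = -12/5 ≈ -2.4000)
B(L) = 27/5 + 2*L (B(L) = (L + L) + 27/5 = 2*L + 27/5 = 27/5 + 2*L)
B(k)*131 - 149 = (27/5 + 2*(-12/5))*131 - 149 = (27/5 - 24/5)*131 - 149 = (3/5)*131 - 149 = 393/5 - 149 = -352/5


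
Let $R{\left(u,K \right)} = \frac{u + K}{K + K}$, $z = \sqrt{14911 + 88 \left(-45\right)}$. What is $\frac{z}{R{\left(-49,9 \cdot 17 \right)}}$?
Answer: $\frac{153 \sqrt{10951}}{52} \approx 307.9$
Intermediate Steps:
$z = \sqrt{10951}$ ($z = \sqrt{14911 - 3960} = \sqrt{10951} \approx 104.65$)
$R{\left(u,K \right)} = \frac{K + u}{2 K}$
$\frac{z}{R{\left(-49,9 \cdot 17 \right)}} = \frac{\sqrt{10951}}{\frac{1}{2} \frac{1}{9 \cdot 17} \left(9 \cdot 17 - 49\right)} = \frac{\sqrt{10951}}{\frac{1}{2} \cdot \frac{1}{153} \left(153 - 49\right)} = \frac{\sqrt{10951}}{\frac{1}{2} \cdot \frac{1}{153} \cdot 104} = \frac{\sqrt{10951}}{\frac{52}{153}} = \sqrt{10951} \cdot \frac{153}{52} = \frac{153 \sqrt{10951}}{52}$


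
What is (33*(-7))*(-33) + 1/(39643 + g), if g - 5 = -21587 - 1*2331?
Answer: 119909791/15730 ≈ 7623.0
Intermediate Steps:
g = -23913 (g = 5 + (-21587 - 1*2331) = 5 + (-21587 - 2331) = 5 - 23918 = -23913)
(33*(-7))*(-33) + 1/(39643 + g) = (33*(-7))*(-33) + 1/(39643 - 23913) = -231*(-33) + 1/15730 = 7623 + 1/15730 = 119909791/15730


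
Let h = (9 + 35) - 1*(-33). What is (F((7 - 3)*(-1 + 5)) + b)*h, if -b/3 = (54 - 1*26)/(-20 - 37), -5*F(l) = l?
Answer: -12628/95 ≈ -132.93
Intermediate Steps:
F(l) = -l/5
b = 28/19 (b = -3*(54 - 1*26)/(-20 - 37) = -3*(54 - 26)/(-57) = -84*(-1)/57 = -3*(-28/57) = 28/19 ≈ 1.4737)
h = 77 (h = 44 + 33 = 77)
(F((7 - 3)*(-1 + 5)) + b)*h = (-(7 - 3)*(-1 + 5)/5 + 28/19)*77 = (-4*4/5 + 28/19)*77 = (-⅕*16 + 28/19)*77 = (-16/5 + 28/19)*77 = -164/95*77 = -12628/95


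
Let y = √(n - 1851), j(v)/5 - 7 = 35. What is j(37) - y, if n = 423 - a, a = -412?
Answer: 210 - 2*I*√254 ≈ 210.0 - 31.875*I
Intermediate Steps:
j(v) = 210 (j(v) = 35 + 5*35 = 35 + 175 = 210)
n = 835 (n = 423 - 1*(-412) = 423 + 412 = 835)
y = 2*I*√254 (y = √(835 - 1851) = √(-1016) = 2*I*√254 ≈ 31.875*I)
j(37) - y = 210 - 2*I*√254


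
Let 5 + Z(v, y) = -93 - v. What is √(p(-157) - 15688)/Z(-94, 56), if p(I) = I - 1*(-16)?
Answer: -I*√15829/4 ≈ -31.453*I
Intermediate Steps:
Z(v, y) = -98 - v (Z(v, y) = -5 + (-93 - v) = -98 - v)
p(I) = 16 + I (p(I) = I + 16 = 16 + I)
√(p(-157) - 15688)/Z(-94, 56) = √((16 - 157) - 15688)/(-98 - 1*(-94)) = √(-141 - 15688)/(-98 + 94) = √(-15829)/(-4) = (I*√15829)*(-¼) = -I*√15829/4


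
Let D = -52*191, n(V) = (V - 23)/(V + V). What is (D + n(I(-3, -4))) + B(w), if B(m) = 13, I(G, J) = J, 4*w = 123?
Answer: -79325/8 ≈ -9915.6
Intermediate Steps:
w = 123/4 (w = (¼)*123 = 123/4 ≈ 30.750)
n(V) = (-23 + V)/(2*V) (n(V) = (-23 + V)/((2*V)) = (-23 + V)*(1/(2*V)) = (-23 + V)/(2*V))
D = -9932
(D + n(I(-3, -4))) + B(w) = (-9932 + (½)*(-23 - 4)/(-4)) + 13 = (-9932 + (½)*(-¼)*(-27)) + 13 = (-9932 + 27/8) + 13 = -79429/8 + 13 = -79325/8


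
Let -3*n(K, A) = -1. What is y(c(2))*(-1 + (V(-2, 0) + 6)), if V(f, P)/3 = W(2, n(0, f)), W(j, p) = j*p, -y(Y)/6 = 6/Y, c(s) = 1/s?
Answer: -504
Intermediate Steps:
n(K, A) = ⅓ (n(K, A) = -⅓*(-1) = ⅓)
y(Y) = -36/Y
V(f, P) = 2 (V(f, P) = 3*(2*(⅓)) = 3*(⅔) = 2)
y(c(2))*(-1 + (V(-2, 0) + 6)) = (-36/(1/2))*(-1 + (2 + 6)) = (-36/½)*(-1 + 8) = -36*2*7 = -72*7 = -504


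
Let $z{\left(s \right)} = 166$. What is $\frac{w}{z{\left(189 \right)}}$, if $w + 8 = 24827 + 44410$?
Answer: $\frac{69229}{166} \approx 417.04$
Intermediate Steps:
$w = 69229$ ($w = -8 + \left(24827 + 44410\right) = -8 + 69237 = 69229$)
$\frac{w}{z{\left(189 \right)}} = \frac{69229}{166}$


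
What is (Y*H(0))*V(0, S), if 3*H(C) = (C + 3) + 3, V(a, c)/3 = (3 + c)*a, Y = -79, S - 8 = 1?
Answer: 0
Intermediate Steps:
S = 9 (S = 8 + 1 = 9)
V(a, c) = 3*a*(3 + c) (V(a, c) = 3*((3 + c)*a) = 3*(a*(3 + c)) = 3*a*(3 + c))
H(C) = 2 + C/3 (H(C) = ((C + 3) + 3)/3 = ((3 + C) + 3)/3 = (6 + C)/3 = 2 + C/3)
(Y*H(0))*V(0, S) = (-79*(2 + (⅓)*0))*(3*0*(3 + 9)) = (-79*(2 + 0))*(3*0*12) = -79*2*0 = -158*0 = 0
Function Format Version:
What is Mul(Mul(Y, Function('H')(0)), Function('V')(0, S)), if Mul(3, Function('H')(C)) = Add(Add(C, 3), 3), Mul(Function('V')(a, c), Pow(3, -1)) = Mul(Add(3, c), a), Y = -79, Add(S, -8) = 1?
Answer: 0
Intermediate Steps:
S = 9 (S = Add(8, 1) = 9)
Function('V')(a, c) = Mul(3, a, Add(3, c)) (Function('V')(a, c) = Mul(3, Mul(Add(3, c), a)) = Mul(3, Mul(a, Add(3, c))) = Mul(3, a, Add(3, c)))
Function('H')(C) = Add(2, Mul(Rational(1, 3), C)) (Function('H')(C) = Mul(Rational(1, 3), Add(Add(C, 3), 3)) = Mul(Rational(1, 3), Add(Add(3, C), 3)) = Mul(Rational(1, 3), Add(6, C)) = Add(2, Mul(Rational(1, 3), C)))
Mul(Mul(Y, Function('H')(0)), Function('V')(0, S)) = Mul(Mul(-79, Add(2, Mul(Rational(1, 3), 0))), Mul(3, 0, Add(3, 9))) = Mul(Mul(-79, Add(2, 0)), Mul(3, 0, 12)) = Mul(Mul(-79, 2), 0) = Mul(-158, 0) = 0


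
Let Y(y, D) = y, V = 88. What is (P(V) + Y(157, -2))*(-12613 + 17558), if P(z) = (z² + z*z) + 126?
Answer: 77987595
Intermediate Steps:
P(z) = 126 + 2*z² (P(z) = (z² + z²) + 126 = 2*z² + 126 = 126 + 2*z²)
(P(V) + Y(157, -2))*(-12613 + 17558) = ((126 + 2*88²) + 157)*(-12613 + 17558) = ((126 + 2*7744) + 157)*4945 = ((126 + 15488) + 157)*4945 = (15614 + 157)*4945 = 15771*4945 = 77987595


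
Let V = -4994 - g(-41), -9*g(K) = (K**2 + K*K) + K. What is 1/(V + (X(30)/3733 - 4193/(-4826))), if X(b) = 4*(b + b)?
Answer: -18015458/83304682541 ≈ -0.00021626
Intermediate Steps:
X(b) = 8*b (X(b) = 4*(2*b) = 8*b)
g(K) = -2*K**2/9 - K/9 (g(K) = -((K**2 + K*K) + K)/9 = -((K**2 + K**2) + K)/9 = -(2*K**2 + K)/9 = -(K + 2*K**2)/9 = -2*K**2/9 - K/9)
V = -4625 (V = -4994 - (-1)*(-41)*(1 + 2*(-41))/9 = -4994 - (-1)*(-41)*(1 - 82)/9 = -4994 - (-1)*(-41)*(-81)/9 = -4994 - 1*(-369) = -4994 + 369 = -4625)
1/(V + (X(30)/3733 - 4193/(-4826))) = 1/(-4625 + ((8*30)/3733 - 4193/(-4826))) = 1/(-4625 + (240*(1/3733) - 4193*(-1/4826))) = 1/(-4625 + (240/3733 + 4193/4826)) = 1/(-4625 + 16810709/18015458) = 1/(-83304682541/18015458) = -18015458/83304682541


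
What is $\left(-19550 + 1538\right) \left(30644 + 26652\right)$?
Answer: $-1032015552$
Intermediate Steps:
$\left(-19550 + 1538\right) \left(30644 + 26652\right) = \left(-18012\right) 57296 = -1032015552$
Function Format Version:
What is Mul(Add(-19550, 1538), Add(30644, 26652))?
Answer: -1032015552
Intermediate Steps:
Mul(Add(-19550, 1538), Add(30644, 26652)) = Mul(-18012, 57296) = -1032015552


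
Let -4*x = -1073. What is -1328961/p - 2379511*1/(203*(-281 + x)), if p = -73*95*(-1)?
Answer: 52248901907/71798055 ≈ 727.72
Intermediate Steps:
x = 1073/4 (x = -¼*(-1073) = 1073/4 ≈ 268.25)
p = 6935 (p = -6935*(-1) = 6935)
-1328961/p - 2379511*1/(203*(-281 + x)) = -1328961/6935 - 2379511*1/(203*(-281 + 1073/4)) = -1328961*1/6935 - 2379511/(203*(-51/4)) = -1328961/6935 - 2379511/(-10353/4) = -1328961/6935 - 2379511*(-4/10353) = -1328961/6935 + 9518044/10353 = 52248901907/71798055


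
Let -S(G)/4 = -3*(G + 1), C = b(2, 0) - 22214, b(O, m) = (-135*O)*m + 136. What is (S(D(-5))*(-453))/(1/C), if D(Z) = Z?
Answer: -480064032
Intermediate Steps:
b(O, m) = 136 - 135*O*m (b(O, m) = -135*O*m + 136 = 136 - 135*O*m)
C = -22078 (C = (136 - 135*2*0) - 22214 = (136 + 0) - 22214 = 136 - 22214 = -22078)
S(G) = 12 + 12*G (S(G) = -(-12)*(G + 1) = -(-12)*(1 + G) = -4*(-3 - 3*G) = 12 + 12*G)
(S(D(-5))*(-453))/(1/C) = ((12 + 12*(-5))*(-453))/(1/(-22078)) = ((12 - 60)*(-453))/(-1/22078) = -48*(-453)*(-22078) = 21744*(-22078) = -480064032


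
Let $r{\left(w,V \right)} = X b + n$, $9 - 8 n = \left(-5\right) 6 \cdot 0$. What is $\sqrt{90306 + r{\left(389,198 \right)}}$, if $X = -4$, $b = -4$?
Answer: $\frac{\sqrt{1445170}}{4} \approx 300.54$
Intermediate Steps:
$n = \frac{9}{8}$ ($n = \frac{9}{8} - \frac{\left(-5\right) 6 \cdot 0}{8} = \frac{9}{8} - \frac{\left(-30\right) 0}{8} = \frac{9}{8} - 0 = \frac{9}{8} + 0 = \frac{9}{8} \approx 1.125$)
$r{\left(w,V \right)} = \frac{137}{8}$ ($r{\left(w,V \right)} = \left(-4\right) \left(-4\right) + \frac{9}{8} = 16 + \frac{9}{8} = \frac{137}{8}$)
$\sqrt{90306 + r{\left(389,198 \right)}} = \sqrt{90306 + \frac{137}{8}} = \sqrt{\frac{722585}{8}} = \frac{\sqrt{1445170}}{4}$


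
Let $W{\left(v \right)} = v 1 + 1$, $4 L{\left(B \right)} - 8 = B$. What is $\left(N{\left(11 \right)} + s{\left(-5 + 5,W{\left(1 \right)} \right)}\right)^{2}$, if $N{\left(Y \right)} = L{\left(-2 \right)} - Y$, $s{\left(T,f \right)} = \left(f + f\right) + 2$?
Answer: $\frac{49}{4} \approx 12.25$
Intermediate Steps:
$L{\left(B \right)} = 2 + \frac{B}{4}$
$W{\left(v \right)} = 1 + v$ ($W{\left(v \right)} = v + 1 = 1 + v$)
$s{\left(T,f \right)} = 2 + 2 f$ ($s{\left(T,f \right)} = 2 f + 2 = 2 + 2 f$)
$N{\left(Y \right)} = \frac{3}{2} - Y$ ($N{\left(Y \right)} = \left(2 + \frac{1}{4} \left(-2\right)\right) - Y = \left(2 - \frac{1}{2}\right) - Y = \frac{3}{2} - Y$)
$\left(N{\left(11 \right)} + s{\left(-5 + 5,W{\left(1 \right)} \right)}\right)^{2} = \left(\left(\frac{3}{2} - 11\right) + \left(2 + 2 \left(1 + 1\right)\right)\right)^{2} = \left(\left(\frac{3}{2} - 11\right) + \left(2 + 2 \cdot 2\right)\right)^{2} = \left(- \frac{19}{2} + \left(2 + 4\right)\right)^{2} = \left(- \frac{19}{2} + 6\right)^{2} = \left(- \frac{7}{2}\right)^{2} = \frac{49}{4}$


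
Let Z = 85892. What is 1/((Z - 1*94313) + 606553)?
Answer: 1/598132 ≈ 1.6719e-6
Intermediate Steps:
1/((Z - 1*94313) + 606553) = 1/((85892 - 1*94313) + 606553) = 1/((85892 - 94313) + 606553) = 1/(-8421 + 606553) = 1/598132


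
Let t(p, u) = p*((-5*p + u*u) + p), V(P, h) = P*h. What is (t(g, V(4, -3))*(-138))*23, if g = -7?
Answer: 3821496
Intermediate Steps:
t(p, u) = p*(u² - 4*p) (t(p, u) = p*((-5*p + u²) + p) = p*((u² - 5*p) + p) = p*(u² - 4*p))
(t(g, V(4, -3))*(-138))*23 = (-7*((4*(-3))² - 4*(-7))*(-138))*23 = (-7*((-12)² + 28)*(-138))*23 = (-7*(144 + 28)*(-138))*23 = (-7*172*(-138))*23 = -1204*(-138)*23 = 166152*23 = 3821496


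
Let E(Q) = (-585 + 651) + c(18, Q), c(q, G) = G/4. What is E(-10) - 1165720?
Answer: -2331313/2 ≈ -1.1657e+6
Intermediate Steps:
c(q, G) = G/4 (c(q, G) = G*(¼) = G/4)
E(Q) = 66 + Q/4 (E(Q) = (-585 + 651) + Q/4 = 66 + Q/4)
E(-10) - 1165720 = (66 + (¼)*(-10)) - 1165720 = (66 - 5/2) - 1165720 = 127/2 - 1165720 = -2331313/2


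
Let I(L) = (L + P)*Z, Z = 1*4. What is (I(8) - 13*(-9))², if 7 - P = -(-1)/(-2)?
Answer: 32041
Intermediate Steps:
Z = 4
P = 15/2 (P = 7 - (-1)*(-1/(-2)) = 7 - (-1)*(-1*(-½)) = 7 - (-1)/2 = 7 - 1*(-½) = 7 + ½ = 15/2 ≈ 7.5000)
I(L) = 30 + 4*L (I(L) = (L + 15/2)*4 = (15/2 + L)*4 = 30 + 4*L)
(I(8) - 13*(-9))² = ((30 + 4*8) - 13*(-9))² = ((30 + 32) + 117)² = (62 + 117)² = 179² = 32041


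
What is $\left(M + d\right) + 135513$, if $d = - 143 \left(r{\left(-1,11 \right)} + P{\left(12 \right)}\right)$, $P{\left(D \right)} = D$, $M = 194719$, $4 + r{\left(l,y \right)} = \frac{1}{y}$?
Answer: $329075$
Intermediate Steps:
$r{\left(l,y \right)} = -4 + \frac{1}{y}$
$d = -1157$ ($d = - 143 \left(\left(-4 + \frac{1}{11}\right) + 12\right) = - 143 \left(- \frac{43}{11} + 12\right) = \left(-143\right) \frac{89}{11} = -1157$)
$\left(M + d\right) + 135513 = \left(194719 - 1157\right) + 135513 = 193562 + 135513 = 329075$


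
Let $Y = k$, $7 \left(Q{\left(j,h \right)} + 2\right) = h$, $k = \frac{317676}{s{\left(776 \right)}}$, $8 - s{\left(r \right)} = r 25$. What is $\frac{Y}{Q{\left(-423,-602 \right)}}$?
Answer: $\frac{26473}{142208} \approx 0.18616$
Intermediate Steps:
$s{\left(r \right)} = 8 - 25 r$ ($s{\left(r \right)} = 8 - r 25 = 8 - 25 r$)
$k = - \frac{26473}{1616}$ ($k = \frac{317676}{8 - 19400} = \frac{317676}{-19392} = 317676 \left(- \frac{1}{19392}\right) = - \frac{26473}{1616} \approx -16.382$)
$Q{\left(j,h \right)} = -2 + \frac{h}{7}$
$Y = - \frac{26473}{1616} \approx -16.382$
$\frac{Y}{Q{\left(-423,-602 \right)}} = - \frac{26473}{1616 \left(-2 + \frac{1}{7} \left(-602\right)\right)} = - \frac{26473}{1616 \left(-2 - 86\right)} = - \frac{26473}{1616 \left(-88\right)} = \left(- \frac{26473}{1616}\right) \left(- \frac{1}{88}\right) = \frac{26473}{142208}$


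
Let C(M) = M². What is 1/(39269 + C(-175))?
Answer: 1/69894 ≈ 1.4307e-5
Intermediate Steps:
1/(39269 + C(-175)) = 1/(39269 + (-175)²) = 1/(39269 + 30625) = 1/69894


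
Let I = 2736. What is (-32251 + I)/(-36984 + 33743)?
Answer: 29515/3241 ≈ 9.1068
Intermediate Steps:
(-32251 + I)/(-36984 + 33743) = (-32251 + 2736)/(-36984 + 33743) = -29515/(-3241) = -29515*(-1/3241) = 29515/3241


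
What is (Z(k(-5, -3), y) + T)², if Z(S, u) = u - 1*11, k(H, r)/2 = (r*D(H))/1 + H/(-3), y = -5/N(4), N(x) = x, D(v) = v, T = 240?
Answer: 829921/16 ≈ 51870.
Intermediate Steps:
y = -5/4 ≈ -1.2500
k(H, r) = -2*H/3 + 2*H*r (k(H, r) = 2*((r*H)/1 + H/(-3)) = 2*((H*r)*1 + H*(-⅓)) = 2*(H*r - H/3) = 2*(-H/3 + H*r) = -2*H/3 + 2*H*r)
Z(S, u) = -11 + u (Z(S, u) = u - 11 = -11 + u)
(Z(k(-5, -3), y) + T)² = ((-11 - 5/4) + 240)² = (-49/4 + 240)² = (911/4)² = 829921/16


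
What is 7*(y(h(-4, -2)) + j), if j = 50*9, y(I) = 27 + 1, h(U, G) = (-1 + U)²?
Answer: 3346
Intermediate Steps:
y(I) = 28
j = 450
7*(y(h(-4, -2)) + j) = 7*(28 + 450) = 7*478 = 3346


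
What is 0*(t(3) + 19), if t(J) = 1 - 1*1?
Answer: 0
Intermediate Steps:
t(J) = 0 (t(J) = 1 - 1 = 0)
0*(t(3) + 19) = 0*(0 + 19) = 0*19 = 0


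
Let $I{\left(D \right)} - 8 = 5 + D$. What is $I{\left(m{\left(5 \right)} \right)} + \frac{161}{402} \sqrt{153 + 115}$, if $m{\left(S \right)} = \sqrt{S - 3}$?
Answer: $13 + \sqrt{2} + \frac{161 \sqrt{67}}{201} \approx 20.971$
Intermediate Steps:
$m{\left(S \right)} = \sqrt{-3 + S}$
$I{\left(D \right)} = 13 + D$ ($I{\left(D \right)} = 8 + \left(5 + D\right) = 13 + D$)
$I{\left(m{\left(5 \right)} \right)} + \frac{161}{402} \sqrt{153 + 115} = \left(13 + \sqrt{-3 + 5}\right) + \frac{161}{402} \sqrt{153 + 115} = \left(13 + \sqrt{2}\right) + 161 \cdot \frac{1}{402} \sqrt{268} = \left(13 + \sqrt{2}\right) + \frac{161 \cdot 2 \sqrt{67}}{402} = \left(13 + \sqrt{2}\right) + \frac{161 \sqrt{67}}{201} = 13 + \sqrt{2} + \frac{161 \sqrt{67}}{201}$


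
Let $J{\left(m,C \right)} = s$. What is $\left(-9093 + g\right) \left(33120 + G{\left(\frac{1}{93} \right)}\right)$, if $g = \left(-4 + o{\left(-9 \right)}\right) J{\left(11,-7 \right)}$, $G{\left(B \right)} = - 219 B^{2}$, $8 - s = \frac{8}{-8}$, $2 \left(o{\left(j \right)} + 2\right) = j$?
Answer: $- \frac{584844932875}{1922} \approx -3.0429 \cdot 10^{8}$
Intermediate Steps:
$o{\left(j \right)} = -2 + \frac{j}{2}$
$s = 9$ ($s = 8 - \frac{8}{-8} = 8 - 8 \left(- \frac{1}{8}\right) = 8 - -1 = 8 + 1 = 9$)
$J{\left(m,C \right)} = 9$
$g = - \frac{189}{2}$ ($g = \left(-4 + \left(-2 + \frac{1}{2} \left(-9\right)\right)\right) 9 = \left(-4 - \frac{13}{2}\right) 9 = \left(- \frac{21}{2}\right) 9 = - \frac{189}{2} \approx -94.5$)
$\left(-9093 + g\right) \left(33120 + G{\left(\frac{1}{93} \right)}\right) = \left(-9093 - \frac{189}{2}\right) \left(33120 - 219 \left(\frac{1}{93}\right)^{2}\right) = - \frac{18375 \left(33120 - \frac{219}{8649}\right)}{2} = - \frac{18375 \left(33120 - \frac{73}{2883}\right)}{2} = \left(- \frac{18375}{2}\right) \frac{95484887}{2883} = - \frac{584844932875}{1922}$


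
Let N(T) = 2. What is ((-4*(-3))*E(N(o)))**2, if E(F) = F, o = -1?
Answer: 576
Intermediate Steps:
((-4*(-3))*E(N(o)))**2 = (-4*(-3)*2)**2 = (12*2)**2 = 24**2 = 576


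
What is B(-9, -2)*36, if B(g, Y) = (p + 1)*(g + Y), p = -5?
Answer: 1584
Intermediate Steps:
B(g, Y) = -4*Y - 4*g (B(g, Y) = (-5 + 1)*(g + Y) = -4*(Y + g) = -4*Y - 4*g)
B(-9, -2)*36 = (-4*(-2) - 4*(-9))*36 = (8 + 36)*36 = 44*36 = 1584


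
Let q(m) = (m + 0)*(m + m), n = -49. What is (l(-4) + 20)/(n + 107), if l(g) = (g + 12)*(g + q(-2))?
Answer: 26/29 ≈ 0.89655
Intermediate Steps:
q(m) = 2*m² (q(m) = m*(2*m) = 2*m²)
l(g) = (8 + g)*(12 + g) (l(g) = (g + 12)*(g + 2*(-2)²) = (12 + g)*(g + 2*4) = (12 + g)*(g + 8) = (12 + g)*(8 + g) = (8 + g)*(12 + g))
(l(-4) + 20)/(n + 107) = ((96 + (-4)² + 20*(-4)) + 20)/(-49 + 107) = ((96 + 16 - 80) + 20)/58 = (32 + 20)/58 = (1/58)*52 = 26/29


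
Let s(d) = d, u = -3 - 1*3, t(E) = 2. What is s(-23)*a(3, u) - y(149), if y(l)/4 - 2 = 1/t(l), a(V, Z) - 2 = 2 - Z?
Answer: -240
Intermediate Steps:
u = -6 (u = -3 - 3 = -6)
a(V, Z) = 4 - Z (a(V, Z) = 2 + (2 - Z) = 4 - Z)
y(l) = 10 (y(l) = 8 + 4/2 = 8 + 4*(½) = 8 + 2 = 10)
s(-23)*a(3, u) - y(149) = -23*(4 - 1*(-6)) - 1*10 = -23*(4 + 6) - 10 = -23*10 - 10 = -230 - 10 = -240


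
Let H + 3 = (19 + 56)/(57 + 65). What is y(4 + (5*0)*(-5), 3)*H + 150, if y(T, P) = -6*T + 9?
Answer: 22665/122 ≈ 185.78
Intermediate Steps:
y(T, P) = 9 - 6*T
H = -291/122 (H = -3 + (19 + 56)/(57 + 65) = -3 + 75/122 = -291/122 ≈ -2.3852)
y(4 + (5*0)*(-5), 3)*H + 150 = (9 - 6*(4 + (5*0)*(-5)))*(-291/122) + 150 = (9 - 6*(4 + 0*(-5)))*(-291/122) + 150 = (9 - 6*(4 + 0))*(-291/122) + 150 = (9 - 6*4)*(-291/122) + 150 = (9 - 24)*(-291/122) + 150 = -15*(-291/122) + 150 = 4365/122 + 150 = 22665/122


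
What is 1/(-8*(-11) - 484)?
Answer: -1/396 ≈ -0.0025253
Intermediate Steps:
1/(-8*(-11) - 484) = 1/(88 - 484) = 1/(-396) = -1/396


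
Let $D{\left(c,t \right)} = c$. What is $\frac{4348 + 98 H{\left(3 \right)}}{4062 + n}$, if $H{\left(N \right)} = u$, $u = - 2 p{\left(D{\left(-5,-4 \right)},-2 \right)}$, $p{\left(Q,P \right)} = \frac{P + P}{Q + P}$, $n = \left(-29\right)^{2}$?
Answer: $\frac{4236}{4903} \approx 0.86396$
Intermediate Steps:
$n = 841$
$p{\left(Q,P \right)} = \frac{2 P}{P + Q}$
$u = - \frac{8}{7}$ ($u = - 2 \cdot 2 \left(-2\right) \frac{1}{-2 - 5} = - 2 \cdot 2 \left(-2\right) \frac{1}{-7} = - 2 \cdot 2 \left(-2\right) \left(- \frac{1}{7}\right) = \left(-2\right) \frac{4}{7} = - \frac{8}{7} \approx -1.1429$)
$H{\left(N \right)} = - \frac{8}{7}$
$\frac{4348 + 98 H{\left(3 \right)}}{4062 + n} = \frac{4348 + 98 \left(- \frac{8}{7}\right)}{4062 + 841} = \frac{4348 - 112}{4903} = 4236 \cdot \frac{1}{4903} = \frac{4236}{4903}$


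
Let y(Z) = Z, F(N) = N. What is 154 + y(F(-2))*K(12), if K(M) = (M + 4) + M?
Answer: 98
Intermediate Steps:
K(M) = 4 + 2*M (K(M) = (4 + M) + M = 4 + 2*M)
154 + y(F(-2))*K(12) = 154 - 2*(4 + 2*12) = 154 - 2*(4 + 24) = 154 - 2*28 = 154 - 56 = 98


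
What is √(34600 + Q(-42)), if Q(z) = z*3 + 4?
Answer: √34478 ≈ 185.68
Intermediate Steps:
Q(z) = 4 + 3*z (Q(z) = 3*z + 4 = 4 + 3*z)
√(34600 + Q(-42)) = √(34600 + (4 + 3*(-42))) = √(34600 + (4 - 126)) = √(34600 - 122) = √34478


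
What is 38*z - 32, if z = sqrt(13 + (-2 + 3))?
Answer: -32 + 38*sqrt(14) ≈ 110.18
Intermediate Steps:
z = sqrt(14) (z = sqrt(13 + 1) = sqrt(14) ≈ 3.7417)
38*z - 32 = 38*sqrt(14) - 32 = -32 + 38*sqrt(14)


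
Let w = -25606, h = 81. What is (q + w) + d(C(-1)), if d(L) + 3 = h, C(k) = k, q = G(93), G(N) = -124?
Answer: -25652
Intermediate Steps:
q = -124
d(L) = 78 (d(L) = -3 + 81 = 78)
(q + w) + d(C(-1)) = (-124 - 25606) + 78 = -25730 + 78 = -25652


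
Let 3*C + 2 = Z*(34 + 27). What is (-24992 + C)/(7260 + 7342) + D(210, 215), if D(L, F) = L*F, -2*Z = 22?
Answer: 282537893/6258 ≈ 45148.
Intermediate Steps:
Z = -11 (Z = -½*22 = -11)
D(L, F) = F*L
C = -673/3 (C = -⅔ + (-11*(34 + 27))/3 = -⅔ + (-11*61)/3 = -⅔ + (⅓)*(-671) = -⅔ - 671/3 = -673/3 ≈ -224.33)
(-24992 + C)/(7260 + 7342) + D(210, 215) = (-24992 - 673/3)/(7260 + 7342) + 215*210 = -75649/3/14602 + 45150 = -75649/3*1/14602 + 45150 = -10807/6258 + 45150 = 282537893/6258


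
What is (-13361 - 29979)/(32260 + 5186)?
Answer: -21670/18723 ≈ -1.1574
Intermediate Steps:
(-13361 - 29979)/(32260 + 5186) = -43340/37446 = -43340*1/37446 = -21670/18723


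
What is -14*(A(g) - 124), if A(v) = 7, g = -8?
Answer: 1638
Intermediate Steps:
-14*(A(g) - 124) = -14*(7 - 124) = -14*(-117) = 1638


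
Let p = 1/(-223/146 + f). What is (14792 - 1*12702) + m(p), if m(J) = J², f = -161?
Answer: 1176806793006/563065441 ≈ 2090.0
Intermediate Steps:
p = -146/23729 (p = 1/(-223/146 - 161) = 1/(-23729/146) = -146/23729 ≈ -0.0061528)
(14792 - 1*12702) + m(p) = (14792 - 1*12702) + (-146/23729)² = (14792 - 12702) + 21316/563065441 = 2090 + 21316/563065441 = 1176806793006/563065441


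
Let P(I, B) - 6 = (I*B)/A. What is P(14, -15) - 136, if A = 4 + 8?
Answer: -295/2 ≈ -147.50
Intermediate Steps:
A = 12
P(I, B) = 6 + B*I/12 (P(I, B) = 6 + (I*B)/12 = 6 + (B*I)*(1/12) = 6 + B*I/12)
P(14, -15) - 136 = (6 + (1/12)*(-15)*14) - 136 = (6 - 35/2) - 136 = -23/2 - 136 = -295/2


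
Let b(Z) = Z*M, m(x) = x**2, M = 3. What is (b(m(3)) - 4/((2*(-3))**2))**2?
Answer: 58564/81 ≈ 723.01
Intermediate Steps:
b(Z) = 3*Z (b(Z) = Z*3 = 3*Z)
(b(m(3)) - 4/((2*(-3))**2))**2 = (3*3**2 - 4/((2*(-3))**2))**2 = (3*9 - 4/((-6)**2))**2 = (27 - 4/36)**2 = (27 - 4*1/36)**2 = (27 - 1/9)**2 = (242/9)**2 = 58564/81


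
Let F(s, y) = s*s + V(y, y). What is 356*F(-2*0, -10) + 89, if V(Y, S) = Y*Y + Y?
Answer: 32129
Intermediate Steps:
V(Y, S) = Y + Y² (V(Y, S) = Y² + Y = Y + Y²)
F(s, y) = s² + y*(1 + y) (F(s, y) = s*s + y*(1 + y) = s² + y*(1 + y))
356*F(-2*0, -10) + 89 = 356*((-2*0)² - 10*(1 - 10)) + 89 = 356*(0² - 10*(-9)) + 89 = 356*(0 + 90) + 89 = 356*90 + 89 = 32040 + 89 = 32129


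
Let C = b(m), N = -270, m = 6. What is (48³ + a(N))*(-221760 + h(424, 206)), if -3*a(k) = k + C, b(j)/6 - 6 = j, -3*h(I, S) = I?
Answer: -24555157744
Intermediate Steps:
h(I, S) = -I/3
b(j) = 36 + 6*j
C = 72 (C = 36 + 6*6 = 36 + 36 = 72)
a(k) = -24 - k/3 (a(k) = -(k + 72)/3 = -(72 + k)/3 = -24 - k/3)
(48³ + a(N))*(-221760 + h(424, 206)) = (48³ + (-24 - ⅓*(-270)))*(-221760 - ⅓*424) = (110592 + (-24 + 90))*(-221760 - 424/3) = (110592 + 66)*(-665704/3) = 110658*(-665704/3) = -24555157744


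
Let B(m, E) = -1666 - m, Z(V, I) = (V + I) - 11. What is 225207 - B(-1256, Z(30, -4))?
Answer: 225617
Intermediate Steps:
Z(V, I) = -11 + I + V (Z(V, I) = (I + V) - 11 = -11 + I + V)
225207 - B(-1256, Z(30, -4)) = 225207 - (-1666 - 1*(-1256)) = 225207 - (-1666 + 1256) = 225207 - 1*(-410) = 225207 + 410 = 225617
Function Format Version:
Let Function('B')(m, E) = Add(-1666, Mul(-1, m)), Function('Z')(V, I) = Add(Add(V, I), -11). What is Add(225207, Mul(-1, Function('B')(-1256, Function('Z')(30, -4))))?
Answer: 225617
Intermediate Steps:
Function('Z')(V, I) = Add(-11, I, V) (Function('Z')(V, I) = Add(Add(I, V), -11) = Add(-11, I, V))
Add(225207, Mul(-1, Function('B')(-1256, Function('Z')(30, -4)))) = Add(225207, Mul(-1, Add(-1666, Mul(-1, -1256)))) = Add(225207, Mul(-1, Add(-1666, 1256))) = Add(225207, Mul(-1, -410)) = Add(225207, 410) = 225617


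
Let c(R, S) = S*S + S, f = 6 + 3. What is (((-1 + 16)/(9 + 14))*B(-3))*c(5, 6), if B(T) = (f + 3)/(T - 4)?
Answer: -1080/23 ≈ -46.957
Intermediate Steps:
f = 9
c(R, S) = S + S**2 (c(R, S) = S**2 + S = S + S**2)
B(T) = 12/(-4 + T) (B(T) = (9 + 3)/(T - 4) = 12/(-4 + T))
(((-1 + 16)/(9 + 14))*B(-3))*c(5, 6) = (((-1 + 16)/(9 + 14))*(12/(-4 - 3)))*(6*(1 + 6)) = ((15/23)*(12/(-7)))*(6*7) = ((15*(1/23))*(12*(-1/7)))*42 = ((15/23)*(-12/7))*42 = -180/161*42 = -1080/23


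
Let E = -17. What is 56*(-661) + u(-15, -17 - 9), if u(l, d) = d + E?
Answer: -37059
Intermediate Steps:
u(l, d) = -17 + d (u(l, d) = d - 17 = -17 + d)
56*(-661) + u(-15, -17 - 9) = 56*(-661) + (-17 + (-17 - 9)) = -37016 + (-17 - 26) = -37016 - 43 = -37059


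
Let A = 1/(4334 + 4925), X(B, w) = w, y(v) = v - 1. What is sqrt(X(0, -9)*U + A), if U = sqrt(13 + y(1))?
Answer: sqrt(9259 - 771561729*sqrt(13))/9259 ≈ 5.6965*I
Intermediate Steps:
y(v) = -1 + v
U = sqrt(13) (U = sqrt(13 + (-1 + 1)) = sqrt(13 + 0) = sqrt(13) ≈ 3.6056)
A = 1/9259 ≈ 0.00010800
sqrt(X(0, -9)*U + A) = sqrt(-9*sqrt(13) + 1/9259) = sqrt(1/9259 - 9*sqrt(13))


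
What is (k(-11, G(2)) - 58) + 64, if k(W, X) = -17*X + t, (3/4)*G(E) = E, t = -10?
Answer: -148/3 ≈ -49.333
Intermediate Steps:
G(E) = 4*E/3
k(W, X) = -10 - 17*X (k(W, X) = -17*X - 10 = -10 - 17*X)
(k(-11, G(2)) - 58) + 64 = ((-10 - 68*2/3) - 58) + 64 = ((-10 - 17*8/3) - 58) + 64 = ((-10 - 136/3) - 58) + 64 = (-166/3 - 58) + 64 = -340/3 + 64 = -148/3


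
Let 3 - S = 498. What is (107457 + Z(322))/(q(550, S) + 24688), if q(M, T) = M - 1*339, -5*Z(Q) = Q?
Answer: 76709/17785 ≈ 4.3131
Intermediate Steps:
S = -495 (S = 3 - 1*498 = 3 - 498 = -495)
Z(Q) = -Q/5
q(M, T) = -339 + M (q(M, T) = M - 339 = -339 + M)
(107457 + Z(322))/(q(550, S) + 24688) = (107457 - 1/5*322)/((-339 + 550) + 24688) = (107457 - 322/5)/(211 + 24688) = (536963/5)/24899 = (536963/5)*(1/24899) = 76709/17785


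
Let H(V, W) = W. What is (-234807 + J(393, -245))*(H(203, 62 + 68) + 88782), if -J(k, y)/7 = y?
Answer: -20724675904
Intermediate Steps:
J(k, y) = -7*y
(-234807 + J(393, -245))*(H(203, 62 + 68) + 88782) = (-234807 - 7*(-245))*((62 + 68) + 88782) = (-234807 + 1715)*(130 + 88782) = -233092*88912 = -20724675904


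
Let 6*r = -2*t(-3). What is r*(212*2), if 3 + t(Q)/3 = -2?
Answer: 2120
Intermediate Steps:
t(Q) = -15 (t(Q) = -9 + 3*(-2) = -9 - 6 = -15)
r = 5 (r = (-2*(-15))/6 = (⅙)*30 = 5)
r*(212*2) = 5*(212*2) = 5*424 = 2120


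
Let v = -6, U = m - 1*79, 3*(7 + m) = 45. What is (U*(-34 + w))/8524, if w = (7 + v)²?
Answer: 2343/8524 ≈ 0.27487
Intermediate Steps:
m = 8 (m = -7 + (⅓)*45 = -7 + 15 = 8)
U = -71 (U = 8 - 1*79 = 8 - 79 = -71)
w = 1 (w = (7 - 6)² = 1² = 1)
(U*(-34 + w))/8524 = -71*(-34 + 1)/8524 = -71*(-33)*(1/8524) = 2343*(1/8524) = 2343/8524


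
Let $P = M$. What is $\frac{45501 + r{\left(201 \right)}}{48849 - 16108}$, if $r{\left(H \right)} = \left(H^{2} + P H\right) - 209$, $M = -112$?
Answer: $\frac{63181}{32741} \approx 1.9297$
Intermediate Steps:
$P = -112$
$r{\left(H \right)} = -209 + H^{2} - 112 H$ ($r{\left(H \right)} = \left(H^{2} - 112 H\right) - 209 = -209 + H^{2} - 112 H$)
$\frac{45501 + r{\left(201 \right)}}{48849 - 16108} = \frac{45501 - \left(22721 - 40401\right)}{48849 - 16108} = \frac{45501 - -17680}{32741} = \left(45501 + 17680\right) \frac{1}{32741} = 63181 \cdot \frac{1}{32741} = \frac{63181}{32741}$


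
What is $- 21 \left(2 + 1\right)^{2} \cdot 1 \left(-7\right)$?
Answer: $1323$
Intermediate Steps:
$- 21 \left(2 + 1\right)^{2} \cdot 1 \left(-7\right) = - 21 \cdot 3^{2} \left(-7\right) = \left(-21\right) 9 \left(-7\right) = \left(-189\right) \left(-7\right) = 1323$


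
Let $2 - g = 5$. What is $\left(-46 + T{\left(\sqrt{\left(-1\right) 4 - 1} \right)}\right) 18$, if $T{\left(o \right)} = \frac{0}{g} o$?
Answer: $-828$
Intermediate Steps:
$g = -3$ ($g = 2 - 5 = -3$)
$T{\left(o \right)} = 0$ ($T{\left(o \right)} = \frac{0}{-3} o = 0 \left(- \frac{1}{3}\right) o = 0 o = 0$)
$\left(-46 + T{\left(\sqrt{\left(-1\right) 4 - 1} \right)}\right) 18 = \left(-46 + 0\right) 18 = \left(-46\right) 18 = -828$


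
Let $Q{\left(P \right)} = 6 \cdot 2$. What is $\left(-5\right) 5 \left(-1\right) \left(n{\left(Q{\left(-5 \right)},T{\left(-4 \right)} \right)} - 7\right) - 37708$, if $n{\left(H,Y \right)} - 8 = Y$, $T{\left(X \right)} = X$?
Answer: $-37783$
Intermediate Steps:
$Q{\left(P \right)} = 12$
$n{\left(H,Y \right)} = 8 + Y$
$\left(-5\right) 5 \left(-1\right) \left(n{\left(Q{\left(-5 \right)},T{\left(-4 \right)} \right)} - 7\right) - 37708 = \left(-5\right) 5 \left(-1\right) \left(\left(8 - 4\right) - 7\right) - 37708 = \left(-25\right) \left(-1\right) \left(4 - 7\right) - 37708 = 25 \left(-3\right) - 37708 = -75 - 37708 = -37783$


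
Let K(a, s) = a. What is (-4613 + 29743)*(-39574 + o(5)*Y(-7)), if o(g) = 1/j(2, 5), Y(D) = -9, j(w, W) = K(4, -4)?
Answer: -1989102325/2 ≈ -9.9455e+8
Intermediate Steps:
j(w, W) = 4
o(g) = ¼ (o(g) = 1/4 = ¼)
(-4613 + 29743)*(-39574 + o(5)*Y(-7)) = (-4613 + 29743)*(-39574 + (¼)*(-9)) = 25130*(-39574 - 9/4) = 25130*(-158305/4) = -1989102325/2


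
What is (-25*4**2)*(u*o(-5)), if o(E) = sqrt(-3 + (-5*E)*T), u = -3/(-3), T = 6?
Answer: -2800*sqrt(3) ≈ -4849.7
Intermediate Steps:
u = 1 (u = -3*(-1/3) = 1)
o(E) = sqrt(-3 - 30*E) (o(E) = sqrt(-3 - 5*E*6) = sqrt(-3 - 30*E))
(-25*4**2)*(u*o(-5)) = (-25*4**2)*(1*sqrt(-3 - 30*(-5))) = (-25*16)*(1*sqrt(-3 + 150)) = -400*sqrt(147) = -400*7*sqrt(3) = -2800*sqrt(3)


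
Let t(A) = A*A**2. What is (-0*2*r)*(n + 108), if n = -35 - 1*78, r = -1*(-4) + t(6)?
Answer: 0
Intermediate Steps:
t(A) = A**3
r = 220 (r = -1*(-4) + 6**3 = 4 + 216 = 220)
n = -113 (n = -35 - 78 = -113)
(-0*2*r)*(n + 108) = (-0*2*220)*(-113 + 108) = -0*220*(-5) = -1*0*(-5) = 0*(-5) = 0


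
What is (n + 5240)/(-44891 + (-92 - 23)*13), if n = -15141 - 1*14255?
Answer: 1342/2577 ≈ 0.52076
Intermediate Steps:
n = -29396 (n = -15141 - 14255 = -29396)
(n + 5240)/(-44891 + (-92 - 23)*13) = (-29396 + 5240)/(-44891 + (-92 - 23)*13) = -24156/(-44891 - 115*13) = -24156/(-44891 - 1495) = -24156/(-46386) = -24156*(-1/46386) = 1342/2577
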